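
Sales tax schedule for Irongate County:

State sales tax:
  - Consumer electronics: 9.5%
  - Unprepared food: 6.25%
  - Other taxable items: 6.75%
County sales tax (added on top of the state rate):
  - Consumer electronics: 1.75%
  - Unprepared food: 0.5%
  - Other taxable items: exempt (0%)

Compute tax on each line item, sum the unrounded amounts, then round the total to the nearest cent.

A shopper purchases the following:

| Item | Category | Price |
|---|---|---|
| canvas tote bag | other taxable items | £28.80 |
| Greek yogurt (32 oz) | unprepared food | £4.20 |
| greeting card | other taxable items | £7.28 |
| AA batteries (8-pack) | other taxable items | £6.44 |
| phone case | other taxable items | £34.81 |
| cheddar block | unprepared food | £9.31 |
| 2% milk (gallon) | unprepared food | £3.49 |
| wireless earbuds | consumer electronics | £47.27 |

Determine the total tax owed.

£11.69

Canvas tote bag £28.80: other taxable items → 6.75% + 0% county = 6.75% → £1.944
Greek yogurt (32 oz) £4.20: unprepared food → 6.25% + 0.5% county = 6.75% → £0.2835
Greeting card £7.28: other taxable items → 6.75% + 0% county = 6.75% → £0.4914
AA batteries (8-pack) £6.44: other taxable items → 6.75% + 0% county = 6.75% → £0.4347
Phone case £34.81: other taxable items → 6.75% + 0% county = 6.75% → £2.349675
Cheddar block £9.31: unprepared food → 6.25% + 0.5% county = 6.75% → £0.628425
2% milk (gallon) £3.49: unprepared food → 6.25% + 0.5% county = 6.75% → £0.235575
Wireless earbuds £47.27: consumer electronics → 9.5% + 1.75% county = 11.25% → £5.317875
Unrounded tax sum = £11.68515 → £11.69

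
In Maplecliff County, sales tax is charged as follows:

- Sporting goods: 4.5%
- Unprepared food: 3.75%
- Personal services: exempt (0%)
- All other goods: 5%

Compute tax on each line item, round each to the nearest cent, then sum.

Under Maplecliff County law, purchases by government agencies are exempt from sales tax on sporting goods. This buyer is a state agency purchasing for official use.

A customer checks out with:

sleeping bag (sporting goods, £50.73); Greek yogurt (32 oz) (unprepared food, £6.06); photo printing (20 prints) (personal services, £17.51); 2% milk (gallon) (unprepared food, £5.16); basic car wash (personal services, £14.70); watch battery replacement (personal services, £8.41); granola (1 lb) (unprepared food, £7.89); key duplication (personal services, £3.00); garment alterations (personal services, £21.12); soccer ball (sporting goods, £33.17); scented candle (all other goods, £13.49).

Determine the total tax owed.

Sleeping bag £50.73: sporting goods, buyer-exempt → 0% → £0.00
Greek yogurt (32 oz) £6.06: unprepared food → 3.75% → £0.23
Photo printing (20 prints) £17.51: personal services → 0% → £0.00
2% milk (gallon) £5.16: unprepared food → 3.75% → £0.19
Basic car wash £14.70: personal services → 0% → £0.00
Watch battery replacement £8.41: personal services → 0% → £0.00
Granola (1 lb) £7.89: unprepared food → 3.75% → £0.30
Key duplication £3.00: personal services → 0% → £0.00
Garment alterations £21.12: personal services → 0% → £0.00
Soccer ball £33.17: sporting goods, buyer-exempt → 0% → £0.00
Scented candle £13.49: all other goods → 5% → £0.67
Total tax = £0.23 + £0.19 + £0.30 + £0.67 = £1.39

£1.39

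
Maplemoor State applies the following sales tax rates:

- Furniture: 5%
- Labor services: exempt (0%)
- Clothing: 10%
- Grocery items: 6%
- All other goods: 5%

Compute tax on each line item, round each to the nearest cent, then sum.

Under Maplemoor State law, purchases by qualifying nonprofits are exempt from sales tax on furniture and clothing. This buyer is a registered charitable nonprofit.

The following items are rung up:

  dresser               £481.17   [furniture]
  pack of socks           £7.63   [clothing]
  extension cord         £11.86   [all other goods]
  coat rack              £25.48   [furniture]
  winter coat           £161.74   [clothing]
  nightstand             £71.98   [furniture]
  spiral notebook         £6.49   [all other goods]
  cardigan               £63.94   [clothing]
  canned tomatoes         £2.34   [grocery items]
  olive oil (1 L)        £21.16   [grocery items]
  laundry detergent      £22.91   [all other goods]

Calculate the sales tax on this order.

Dresser £481.17: furniture, buyer-exempt → 0% → £0.00
Pack of socks £7.63: clothing, buyer-exempt → 0% → £0.00
Extension cord £11.86: all other goods → 5% → £0.59
Coat rack £25.48: furniture, buyer-exempt → 0% → £0.00
Winter coat £161.74: clothing, buyer-exempt → 0% → £0.00
Nightstand £71.98: furniture, buyer-exempt → 0% → £0.00
Spiral notebook £6.49: all other goods → 5% → £0.32
Cardigan £63.94: clothing, buyer-exempt → 0% → £0.00
Canned tomatoes £2.34: grocery items → 6% → £0.14
Olive oil (1 L) £21.16: grocery items → 6% → £1.27
Laundry detergent £22.91: all other goods → 5% → £1.15
Total tax = £0.59 + £0.32 + £0.14 + £1.27 + £1.15 = £3.47

£3.47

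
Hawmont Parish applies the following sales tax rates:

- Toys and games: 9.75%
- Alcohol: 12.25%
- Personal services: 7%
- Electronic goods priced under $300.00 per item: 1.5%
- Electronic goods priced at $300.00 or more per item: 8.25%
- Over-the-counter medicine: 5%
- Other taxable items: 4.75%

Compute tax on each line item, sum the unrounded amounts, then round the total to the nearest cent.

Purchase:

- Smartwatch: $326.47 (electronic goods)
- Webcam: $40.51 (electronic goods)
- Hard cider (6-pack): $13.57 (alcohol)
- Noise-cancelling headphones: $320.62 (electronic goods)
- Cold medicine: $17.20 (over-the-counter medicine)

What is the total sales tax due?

Smartwatch $326.47: electronic goods, $300.00 or more → 8.25% → $26.933775
Webcam $40.51: electronic goods, under $300.00 → 1.5% → $0.60765
Hard cider (6-pack) $13.57: alcohol → 12.25% → $1.662325
Noise-cancelling headphones $320.62: electronic goods, $300.00 or more → 8.25% → $26.45115
Cold medicine $17.20: over-the-counter medicine → 5% → $0.86
Unrounded tax sum = $56.5149 → $56.51

$56.51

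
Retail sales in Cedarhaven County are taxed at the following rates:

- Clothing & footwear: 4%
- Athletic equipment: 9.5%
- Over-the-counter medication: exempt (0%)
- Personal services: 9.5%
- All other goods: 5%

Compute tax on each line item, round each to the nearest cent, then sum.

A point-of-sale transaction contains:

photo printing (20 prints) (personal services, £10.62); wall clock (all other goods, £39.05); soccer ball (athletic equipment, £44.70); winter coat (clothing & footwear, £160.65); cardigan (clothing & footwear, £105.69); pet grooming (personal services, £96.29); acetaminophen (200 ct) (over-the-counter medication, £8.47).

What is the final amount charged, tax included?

Photo printing (20 prints) £10.62: personal services → 9.5% → £1.01
Wall clock £39.05: all other goods → 5% → £1.95
Soccer ball £44.70: athletic equipment → 9.5% → £4.25
Winter coat £160.65: clothing & footwear → 4% → £6.43
Cardigan £105.69: clothing & footwear → 4% → £4.23
Pet grooming £96.29: personal services → 9.5% → £9.15
Acetaminophen (200 ct) £8.47: over-the-counter medication → 0% → £0.00
Subtotal = £465.47; tax = £27.02; total due = £492.49

£492.49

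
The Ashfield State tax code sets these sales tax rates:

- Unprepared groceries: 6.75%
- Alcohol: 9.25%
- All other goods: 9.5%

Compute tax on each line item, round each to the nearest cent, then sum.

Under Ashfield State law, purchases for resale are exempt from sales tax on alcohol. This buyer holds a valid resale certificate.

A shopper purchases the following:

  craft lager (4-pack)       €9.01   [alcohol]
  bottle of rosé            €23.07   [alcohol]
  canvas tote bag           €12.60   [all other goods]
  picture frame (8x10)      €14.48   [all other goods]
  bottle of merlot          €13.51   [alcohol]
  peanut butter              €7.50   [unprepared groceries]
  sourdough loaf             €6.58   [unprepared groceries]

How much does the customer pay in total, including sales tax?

Craft lager (4-pack) €9.01: alcohol, buyer-exempt → 0% → €0.00
Bottle of rosé €23.07: alcohol, buyer-exempt → 0% → €0.00
Canvas tote bag €12.60: all other goods → 9.5% → €1.20
Picture frame (8x10) €14.48: all other goods → 9.5% → €1.38
Bottle of merlot €13.51: alcohol, buyer-exempt → 0% → €0.00
Peanut butter €7.50: unprepared groceries → 6.75% → €0.51
Sourdough loaf €6.58: unprepared groceries → 6.75% → €0.44
Subtotal = €86.75; tax = €3.53; total due = €90.28

€90.28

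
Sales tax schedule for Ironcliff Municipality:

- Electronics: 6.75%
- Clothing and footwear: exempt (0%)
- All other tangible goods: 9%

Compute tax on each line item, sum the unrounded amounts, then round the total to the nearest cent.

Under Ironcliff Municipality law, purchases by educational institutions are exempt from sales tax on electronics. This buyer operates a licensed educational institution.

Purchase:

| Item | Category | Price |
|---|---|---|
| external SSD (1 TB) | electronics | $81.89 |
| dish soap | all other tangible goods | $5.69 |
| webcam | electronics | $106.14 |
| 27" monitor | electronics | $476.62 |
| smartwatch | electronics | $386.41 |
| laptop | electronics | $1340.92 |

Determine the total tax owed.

$0.51

External SSD (1 TB) $81.89: electronics, buyer-exempt → 0% → $0.00
Dish soap $5.69: all other tangible goods → 9% → $0.5121
Webcam $106.14: electronics, buyer-exempt → 0% → $0.00
27" monitor $476.62: electronics, buyer-exempt → 0% → $0.00
Smartwatch $386.41: electronics, buyer-exempt → 0% → $0.00
Laptop $1340.92: electronics, buyer-exempt → 0% → $0.00
Unrounded tax sum = $0.5121 → $0.51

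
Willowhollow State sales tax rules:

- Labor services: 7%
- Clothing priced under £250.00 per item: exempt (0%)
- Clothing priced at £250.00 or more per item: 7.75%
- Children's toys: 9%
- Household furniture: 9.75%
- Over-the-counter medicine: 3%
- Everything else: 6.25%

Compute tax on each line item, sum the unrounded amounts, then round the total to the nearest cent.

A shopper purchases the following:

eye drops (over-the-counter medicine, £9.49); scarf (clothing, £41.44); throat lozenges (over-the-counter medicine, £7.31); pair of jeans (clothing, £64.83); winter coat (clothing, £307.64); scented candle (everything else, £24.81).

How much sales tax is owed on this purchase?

£25.90

Eye drops £9.49: over-the-counter medicine → 3% → £0.2847
Scarf £41.44: clothing, under £250.00 → 0% → £0.00
Throat lozenges £7.31: over-the-counter medicine → 3% → £0.2193
Pair of jeans £64.83: clothing, under £250.00 → 0% → £0.00
Winter coat £307.64: clothing, £250.00 or more → 7.75% → £23.8421
Scented candle £24.81: everything else → 6.25% → £1.550625
Unrounded tax sum = £25.896725 → £25.90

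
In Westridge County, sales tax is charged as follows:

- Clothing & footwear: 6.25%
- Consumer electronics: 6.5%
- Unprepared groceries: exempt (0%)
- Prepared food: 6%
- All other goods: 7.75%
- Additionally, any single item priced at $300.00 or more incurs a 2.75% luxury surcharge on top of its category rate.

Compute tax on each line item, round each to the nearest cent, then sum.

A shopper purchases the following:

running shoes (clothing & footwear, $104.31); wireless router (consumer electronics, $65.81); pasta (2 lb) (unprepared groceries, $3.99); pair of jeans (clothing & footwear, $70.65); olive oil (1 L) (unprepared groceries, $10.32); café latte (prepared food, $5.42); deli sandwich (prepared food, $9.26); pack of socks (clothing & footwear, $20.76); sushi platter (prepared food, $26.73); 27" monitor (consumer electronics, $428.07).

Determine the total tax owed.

Running shoes $104.31: clothing & footwear → 6.25% → $6.52
Wireless router $65.81: consumer electronics → 6.5% → $4.28
Pasta (2 lb) $3.99: unprepared groceries → 0% → $0.00
Pair of jeans $70.65: clothing & footwear → 6.25% → $4.42
Olive oil (1 L) $10.32: unprepared groceries → 0% → $0.00
Café latte $5.42: prepared food → 6% → $0.33
Deli sandwich $9.26: prepared food → 6% → $0.56
Pack of socks $20.76: clothing & footwear → 6.25% → $1.30
Sushi platter $26.73: prepared food → 6% → $1.60
27" monitor $428.07: consumer electronics → 6.5% + 2.75% surcharge = 9.25% → $39.60
Total tax = $6.52 + $4.28 + $4.42 + $0.33 + $0.56 + $1.30 + $1.60 + $39.60 = $58.61

$58.61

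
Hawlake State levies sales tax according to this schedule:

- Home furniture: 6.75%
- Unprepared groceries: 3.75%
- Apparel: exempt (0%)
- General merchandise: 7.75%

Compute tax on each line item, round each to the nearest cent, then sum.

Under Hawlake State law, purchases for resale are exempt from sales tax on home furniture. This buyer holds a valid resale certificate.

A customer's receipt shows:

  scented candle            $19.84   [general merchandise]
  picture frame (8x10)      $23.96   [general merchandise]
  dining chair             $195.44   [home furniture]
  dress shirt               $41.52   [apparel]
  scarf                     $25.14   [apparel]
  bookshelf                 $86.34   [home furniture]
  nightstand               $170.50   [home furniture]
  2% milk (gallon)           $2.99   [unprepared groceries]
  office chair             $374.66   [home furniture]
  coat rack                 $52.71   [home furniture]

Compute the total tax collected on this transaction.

$3.51

Scented candle $19.84: general merchandise → 7.75% → $1.54
Picture frame (8x10) $23.96: general merchandise → 7.75% → $1.86
Dining chair $195.44: home furniture, buyer-exempt → 0% → $0.00
Dress shirt $41.52: apparel → 0% → $0.00
Scarf $25.14: apparel → 0% → $0.00
Bookshelf $86.34: home furniture, buyer-exempt → 0% → $0.00
Nightstand $170.50: home furniture, buyer-exempt → 0% → $0.00
2% milk (gallon) $2.99: unprepared groceries → 3.75% → $0.11
Office chair $374.66: home furniture, buyer-exempt → 0% → $0.00
Coat rack $52.71: home furniture, buyer-exempt → 0% → $0.00
Total tax = $1.54 + $1.86 + $0.11 = $3.51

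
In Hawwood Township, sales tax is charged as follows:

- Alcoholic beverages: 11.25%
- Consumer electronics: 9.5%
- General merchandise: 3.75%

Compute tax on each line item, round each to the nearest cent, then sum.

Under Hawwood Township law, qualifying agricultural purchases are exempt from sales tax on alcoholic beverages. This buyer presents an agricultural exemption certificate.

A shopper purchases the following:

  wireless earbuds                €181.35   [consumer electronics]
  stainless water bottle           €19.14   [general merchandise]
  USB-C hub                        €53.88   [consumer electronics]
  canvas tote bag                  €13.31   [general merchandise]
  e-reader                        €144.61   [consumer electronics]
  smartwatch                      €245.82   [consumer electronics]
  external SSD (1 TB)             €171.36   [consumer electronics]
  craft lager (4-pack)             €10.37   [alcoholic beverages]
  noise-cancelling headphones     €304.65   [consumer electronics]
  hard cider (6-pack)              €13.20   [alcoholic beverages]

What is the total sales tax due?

€105.88

Wireless earbuds €181.35: consumer electronics → 9.5% → €17.23
Stainless water bottle €19.14: general merchandise → 3.75% → €0.72
USB-C hub €53.88: consumer electronics → 9.5% → €5.12
Canvas tote bag €13.31: general merchandise → 3.75% → €0.50
E-reader €144.61: consumer electronics → 9.5% → €13.74
Smartwatch €245.82: consumer electronics → 9.5% → €23.35
External SSD (1 TB) €171.36: consumer electronics → 9.5% → €16.28
Craft lager (4-pack) €10.37: alcoholic beverages, buyer-exempt → 0% → €0.00
Noise-cancelling headphones €304.65: consumer electronics → 9.5% → €28.94
Hard cider (6-pack) €13.20: alcoholic beverages, buyer-exempt → 0% → €0.00
Total tax = €17.23 + €0.72 + €5.12 + €0.50 + €13.74 + €23.35 + €16.28 + €28.94 = €105.88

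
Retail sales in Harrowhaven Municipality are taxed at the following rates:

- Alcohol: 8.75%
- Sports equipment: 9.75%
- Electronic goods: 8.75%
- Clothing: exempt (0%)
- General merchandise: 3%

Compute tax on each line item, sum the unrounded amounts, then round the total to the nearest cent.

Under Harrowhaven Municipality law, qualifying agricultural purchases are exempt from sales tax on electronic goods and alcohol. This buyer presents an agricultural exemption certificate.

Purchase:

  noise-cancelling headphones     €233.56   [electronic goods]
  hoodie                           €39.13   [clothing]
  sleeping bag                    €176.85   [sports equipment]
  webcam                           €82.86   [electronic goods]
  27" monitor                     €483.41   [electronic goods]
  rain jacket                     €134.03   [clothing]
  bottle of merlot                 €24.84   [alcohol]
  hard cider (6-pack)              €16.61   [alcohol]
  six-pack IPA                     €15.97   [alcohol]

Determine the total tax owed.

Noise-cancelling headphones €233.56: electronic goods, buyer-exempt → 0% → €0.00
Hoodie €39.13: clothing → 0% → €0.00
Sleeping bag €176.85: sports equipment → 9.75% → €17.242875
Webcam €82.86: electronic goods, buyer-exempt → 0% → €0.00
27" monitor €483.41: electronic goods, buyer-exempt → 0% → €0.00
Rain jacket €134.03: clothing → 0% → €0.00
Bottle of merlot €24.84: alcohol, buyer-exempt → 0% → €0.00
Hard cider (6-pack) €16.61: alcohol, buyer-exempt → 0% → €0.00
Six-pack IPA €15.97: alcohol, buyer-exempt → 0% → €0.00
Unrounded tax sum = €17.242875 → €17.24

€17.24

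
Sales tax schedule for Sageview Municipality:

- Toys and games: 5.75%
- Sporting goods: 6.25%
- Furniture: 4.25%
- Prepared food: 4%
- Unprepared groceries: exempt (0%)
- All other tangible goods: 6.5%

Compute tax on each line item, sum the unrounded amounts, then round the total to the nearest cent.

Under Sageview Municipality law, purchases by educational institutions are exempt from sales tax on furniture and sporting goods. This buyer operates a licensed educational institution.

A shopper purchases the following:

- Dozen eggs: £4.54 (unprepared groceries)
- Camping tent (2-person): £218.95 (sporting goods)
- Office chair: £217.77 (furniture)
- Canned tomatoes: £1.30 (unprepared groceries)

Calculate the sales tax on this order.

£0.00

Dozen eggs £4.54: unprepared groceries → 0% → £0.00
Camping tent (2-person) £218.95: sporting goods, buyer-exempt → 0% → £0.00
Office chair £217.77: furniture, buyer-exempt → 0% → £0.00
Canned tomatoes £1.30: unprepared groceries → 0% → £0.00
Unrounded tax sum = £0.00 → £0.00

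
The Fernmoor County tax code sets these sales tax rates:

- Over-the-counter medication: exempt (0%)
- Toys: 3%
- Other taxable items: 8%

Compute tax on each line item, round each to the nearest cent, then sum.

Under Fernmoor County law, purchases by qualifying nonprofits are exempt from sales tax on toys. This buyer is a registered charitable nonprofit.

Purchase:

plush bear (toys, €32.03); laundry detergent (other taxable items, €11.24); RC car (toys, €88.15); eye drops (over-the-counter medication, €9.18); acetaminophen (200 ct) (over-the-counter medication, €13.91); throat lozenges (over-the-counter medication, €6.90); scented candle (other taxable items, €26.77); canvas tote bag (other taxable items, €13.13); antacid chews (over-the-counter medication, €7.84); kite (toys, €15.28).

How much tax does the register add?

€4.09

Plush bear €32.03: toys, buyer-exempt → 0% → €0.00
Laundry detergent €11.24: other taxable items → 8% → €0.90
RC car €88.15: toys, buyer-exempt → 0% → €0.00
Eye drops €9.18: over-the-counter medication → 0% → €0.00
Acetaminophen (200 ct) €13.91: over-the-counter medication → 0% → €0.00
Throat lozenges €6.90: over-the-counter medication → 0% → €0.00
Scented candle €26.77: other taxable items → 8% → €2.14
Canvas tote bag €13.13: other taxable items → 8% → €1.05
Antacid chews €7.84: over-the-counter medication → 0% → €0.00
Kite €15.28: toys, buyer-exempt → 0% → €0.00
Total tax = €0.90 + €2.14 + €1.05 = €4.09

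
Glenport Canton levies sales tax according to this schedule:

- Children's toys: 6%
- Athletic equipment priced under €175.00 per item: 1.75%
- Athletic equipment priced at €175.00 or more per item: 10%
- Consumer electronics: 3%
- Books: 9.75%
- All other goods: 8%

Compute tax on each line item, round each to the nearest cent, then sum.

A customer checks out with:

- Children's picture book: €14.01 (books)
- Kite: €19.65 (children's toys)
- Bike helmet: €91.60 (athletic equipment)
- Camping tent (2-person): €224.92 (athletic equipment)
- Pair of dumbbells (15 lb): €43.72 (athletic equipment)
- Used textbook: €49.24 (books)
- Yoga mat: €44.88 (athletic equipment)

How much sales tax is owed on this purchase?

Children's picture book €14.01: books → 9.75% → €1.37
Kite €19.65: children's toys → 6% → €1.18
Bike helmet €91.60: athletic equipment, under €175.00 → 1.75% → €1.60
Camping tent (2-person) €224.92: athletic equipment, €175.00 or more → 10% → €22.49
Pair of dumbbells (15 lb) €43.72: athletic equipment, under €175.00 → 1.75% → €0.77
Used textbook €49.24: books → 9.75% → €4.80
Yoga mat €44.88: athletic equipment, under €175.00 → 1.75% → €0.79
Total tax = €1.37 + €1.18 + €1.60 + €22.49 + €0.77 + €4.80 + €0.79 = €33.00

€33.00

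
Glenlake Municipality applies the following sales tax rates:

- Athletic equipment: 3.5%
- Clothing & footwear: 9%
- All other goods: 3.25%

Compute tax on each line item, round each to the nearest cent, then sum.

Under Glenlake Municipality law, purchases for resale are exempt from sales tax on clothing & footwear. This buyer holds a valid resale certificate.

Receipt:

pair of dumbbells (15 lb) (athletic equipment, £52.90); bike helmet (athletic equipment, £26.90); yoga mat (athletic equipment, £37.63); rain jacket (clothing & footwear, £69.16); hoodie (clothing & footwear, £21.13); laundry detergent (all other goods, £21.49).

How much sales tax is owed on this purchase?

£4.81

Pair of dumbbells (15 lb) £52.90: athletic equipment → 3.5% → £1.85
Bike helmet £26.90: athletic equipment → 3.5% → £0.94
Yoga mat £37.63: athletic equipment → 3.5% → £1.32
Rain jacket £69.16: clothing & footwear, buyer-exempt → 0% → £0.00
Hoodie £21.13: clothing & footwear, buyer-exempt → 0% → £0.00
Laundry detergent £21.49: all other goods → 3.25% → £0.70
Total tax = £1.85 + £0.94 + £1.32 + £0.70 = £4.81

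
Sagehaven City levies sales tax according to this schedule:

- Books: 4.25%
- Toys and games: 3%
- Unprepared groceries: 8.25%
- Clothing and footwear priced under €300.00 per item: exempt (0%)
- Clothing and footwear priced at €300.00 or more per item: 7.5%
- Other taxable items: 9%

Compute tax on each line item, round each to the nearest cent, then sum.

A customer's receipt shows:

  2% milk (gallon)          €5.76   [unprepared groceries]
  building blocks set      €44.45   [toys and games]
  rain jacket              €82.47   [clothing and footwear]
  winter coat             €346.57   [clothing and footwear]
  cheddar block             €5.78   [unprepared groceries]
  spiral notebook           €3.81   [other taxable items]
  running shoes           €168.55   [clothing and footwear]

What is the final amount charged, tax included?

2% milk (gallon) €5.76: unprepared groceries → 8.25% → €0.48
Building blocks set €44.45: toys and games → 3% → €1.33
Rain jacket €82.47: clothing and footwear, under €300.00 → 0% → €0.00
Winter coat €346.57: clothing and footwear, €300.00 or more → 7.5% → €25.99
Cheddar block €5.78: unprepared groceries → 8.25% → €0.48
Spiral notebook €3.81: other taxable items → 9% → €0.34
Running shoes €168.55: clothing and footwear, under €300.00 → 0% → €0.00
Subtotal = €657.39; tax = €28.62; total due = €686.01

€686.01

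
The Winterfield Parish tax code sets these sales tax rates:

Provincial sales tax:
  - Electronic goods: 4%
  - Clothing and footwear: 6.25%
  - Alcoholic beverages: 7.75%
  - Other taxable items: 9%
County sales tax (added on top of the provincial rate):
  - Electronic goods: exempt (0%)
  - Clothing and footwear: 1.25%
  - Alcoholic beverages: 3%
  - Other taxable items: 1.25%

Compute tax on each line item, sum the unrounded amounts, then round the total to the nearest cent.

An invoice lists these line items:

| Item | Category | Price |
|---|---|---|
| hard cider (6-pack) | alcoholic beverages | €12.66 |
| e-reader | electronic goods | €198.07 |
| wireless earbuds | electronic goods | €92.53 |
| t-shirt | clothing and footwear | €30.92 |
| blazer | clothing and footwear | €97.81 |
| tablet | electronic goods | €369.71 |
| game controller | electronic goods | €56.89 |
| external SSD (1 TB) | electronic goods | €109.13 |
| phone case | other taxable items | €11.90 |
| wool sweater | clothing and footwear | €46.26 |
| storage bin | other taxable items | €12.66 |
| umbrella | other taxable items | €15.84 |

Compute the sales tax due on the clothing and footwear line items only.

€13.12

T-shirt €30.92: clothing and footwear → 6.25% + 1.25% county = 7.5% → €2.319
Blazer €97.81: clothing and footwear → 6.25% + 1.25% county = 7.5% → €7.33575
Wool sweater €46.26: clothing and footwear → 6.25% + 1.25% county = 7.5% → €3.4695
Tax on clothing and footwear: unrounded sum = €13.12425 → €13.12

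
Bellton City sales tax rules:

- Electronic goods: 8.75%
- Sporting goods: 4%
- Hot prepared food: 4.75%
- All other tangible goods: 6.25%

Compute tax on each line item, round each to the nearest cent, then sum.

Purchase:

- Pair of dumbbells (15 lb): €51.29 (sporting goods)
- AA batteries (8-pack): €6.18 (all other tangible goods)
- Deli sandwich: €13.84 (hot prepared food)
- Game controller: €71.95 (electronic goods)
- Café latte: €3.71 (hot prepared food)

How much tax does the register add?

Pair of dumbbells (15 lb) €51.29: sporting goods → 4% → €2.05
AA batteries (8-pack) €6.18: all other tangible goods → 6.25% → €0.39
Deli sandwich €13.84: hot prepared food → 4.75% → €0.66
Game controller €71.95: electronic goods → 8.75% → €6.30
Café latte €3.71: hot prepared food → 4.75% → €0.18
Total tax = €2.05 + €0.39 + €0.66 + €6.30 + €0.18 = €9.58

€9.58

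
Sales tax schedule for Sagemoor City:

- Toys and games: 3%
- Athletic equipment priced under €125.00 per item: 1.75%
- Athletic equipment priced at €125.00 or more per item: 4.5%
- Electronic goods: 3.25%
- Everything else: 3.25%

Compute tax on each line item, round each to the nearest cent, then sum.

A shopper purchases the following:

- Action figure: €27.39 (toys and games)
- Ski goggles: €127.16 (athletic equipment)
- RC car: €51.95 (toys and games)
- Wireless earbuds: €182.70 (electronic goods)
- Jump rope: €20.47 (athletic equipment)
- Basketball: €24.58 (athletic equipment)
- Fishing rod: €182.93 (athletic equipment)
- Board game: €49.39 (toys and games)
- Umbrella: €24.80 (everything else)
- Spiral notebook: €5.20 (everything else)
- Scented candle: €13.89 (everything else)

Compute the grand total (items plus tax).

Action figure €27.39: toys and games → 3% → €0.82
Ski goggles €127.16: athletic equipment, €125.00 or more → 4.5% → €5.72
RC car €51.95: toys and games → 3% → €1.56
Wireless earbuds €182.70: electronic goods → 3.25% → €5.94
Jump rope €20.47: athletic equipment, under €125.00 → 1.75% → €0.36
Basketball €24.58: athletic equipment, under €125.00 → 1.75% → €0.43
Fishing rod €182.93: athletic equipment, €125.00 or more → 4.5% → €8.23
Board game €49.39: toys and games → 3% → €1.48
Umbrella €24.80: everything else → 3.25% → €0.81
Spiral notebook €5.20: everything else → 3.25% → €0.17
Scented candle €13.89: everything else → 3.25% → €0.45
Subtotal = €710.46; tax = €25.97; total due = €736.43

€736.43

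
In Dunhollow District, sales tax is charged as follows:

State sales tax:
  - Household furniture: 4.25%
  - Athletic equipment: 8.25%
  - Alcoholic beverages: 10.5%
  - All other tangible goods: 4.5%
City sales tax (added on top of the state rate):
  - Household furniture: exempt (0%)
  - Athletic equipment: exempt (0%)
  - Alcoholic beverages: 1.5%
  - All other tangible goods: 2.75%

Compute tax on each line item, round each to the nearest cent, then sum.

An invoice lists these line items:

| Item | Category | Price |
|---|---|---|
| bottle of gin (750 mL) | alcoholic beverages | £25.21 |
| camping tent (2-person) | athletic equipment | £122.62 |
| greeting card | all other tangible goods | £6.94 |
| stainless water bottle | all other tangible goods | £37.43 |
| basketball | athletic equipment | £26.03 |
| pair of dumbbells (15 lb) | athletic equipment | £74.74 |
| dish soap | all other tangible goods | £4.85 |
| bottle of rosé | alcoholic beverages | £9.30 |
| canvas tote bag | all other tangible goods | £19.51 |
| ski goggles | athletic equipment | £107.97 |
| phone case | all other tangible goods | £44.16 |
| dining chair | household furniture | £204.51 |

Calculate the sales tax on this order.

£48.36

Bottle of gin (750 mL) £25.21: alcoholic beverages → 10.5% + 1.5% city = 12% → £3.03
Camping tent (2-person) £122.62: athletic equipment → 8.25% + 0% city = 8.25% → £10.12
Greeting card £6.94: all other tangible goods → 4.5% + 2.75% city = 7.25% → £0.50
Stainless water bottle £37.43: all other tangible goods → 4.5% + 2.75% city = 7.25% → £2.71
Basketball £26.03: athletic equipment → 8.25% + 0% city = 8.25% → £2.15
Pair of dumbbells (15 lb) £74.74: athletic equipment → 8.25% + 0% city = 8.25% → £6.17
Dish soap £4.85: all other tangible goods → 4.5% + 2.75% city = 7.25% → £0.35
Bottle of rosé £9.30: alcoholic beverages → 10.5% + 1.5% city = 12% → £1.12
Canvas tote bag £19.51: all other tangible goods → 4.5% + 2.75% city = 7.25% → £1.41
Ski goggles £107.97: athletic equipment → 8.25% + 0% city = 8.25% → £8.91
Phone case £44.16: all other tangible goods → 4.5% + 2.75% city = 7.25% → £3.20
Dining chair £204.51: household furniture → 4.25% + 0% city = 4.25% → £8.69
Total tax = £3.03 + £10.12 + £0.50 + £2.71 + £2.15 + £6.17 + £0.35 + £1.12 + £1.41 + £8.91 + £3.20 + £8.69 = £48.36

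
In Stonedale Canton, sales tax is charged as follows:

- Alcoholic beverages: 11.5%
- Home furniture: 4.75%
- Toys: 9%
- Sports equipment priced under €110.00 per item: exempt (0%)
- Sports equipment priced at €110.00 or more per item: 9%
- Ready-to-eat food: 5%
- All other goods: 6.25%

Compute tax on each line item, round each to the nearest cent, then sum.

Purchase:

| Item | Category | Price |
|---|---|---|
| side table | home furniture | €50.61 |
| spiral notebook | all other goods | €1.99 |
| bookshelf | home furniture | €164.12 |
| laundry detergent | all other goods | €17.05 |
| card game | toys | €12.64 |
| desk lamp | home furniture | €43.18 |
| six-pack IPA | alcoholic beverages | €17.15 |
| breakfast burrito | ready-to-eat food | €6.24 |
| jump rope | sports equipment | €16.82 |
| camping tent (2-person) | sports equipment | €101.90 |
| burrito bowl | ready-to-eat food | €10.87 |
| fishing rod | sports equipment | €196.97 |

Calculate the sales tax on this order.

Side table €50.61: home furniture → 4.75% → €2.40
Spiral notebook €1.99: all other goods → 6.25% → €0.12
Bookshelf €164.12: home furniture → 4.75% → €7.80
Laundry detergent €17.05: all other goods → 6.25% → €1.07
Card game €12.64: toys → 9% → €1.14
Desk lamp €43.18: home furniture → 4.75% → €2.05
Six-pack IPA €17.15: alcoholic beverages → 11.5% → €1.97
Breakfast burrito €6.24: ready-to-eat food → 5% → €0.31
Jump rope €16.82: sports equipment, under €110.00 → 0% → €0.00
Camping tent (2-person) €101.90: sports equipment, under €110.00 → 0% → €0.00
Burrito bowl €10.87: ready-to-eat food → 5% → €0.54
Fishing rod €196.97: sports equipment, €110.00 or more → 9% → €17.73
Total tax = €2.40 + €0.12 + €7.80 + €1.07 + €1.14 + €2.05 + €1.97 + €0.31 + €0.54 + €17.73 = €35.13

€35.13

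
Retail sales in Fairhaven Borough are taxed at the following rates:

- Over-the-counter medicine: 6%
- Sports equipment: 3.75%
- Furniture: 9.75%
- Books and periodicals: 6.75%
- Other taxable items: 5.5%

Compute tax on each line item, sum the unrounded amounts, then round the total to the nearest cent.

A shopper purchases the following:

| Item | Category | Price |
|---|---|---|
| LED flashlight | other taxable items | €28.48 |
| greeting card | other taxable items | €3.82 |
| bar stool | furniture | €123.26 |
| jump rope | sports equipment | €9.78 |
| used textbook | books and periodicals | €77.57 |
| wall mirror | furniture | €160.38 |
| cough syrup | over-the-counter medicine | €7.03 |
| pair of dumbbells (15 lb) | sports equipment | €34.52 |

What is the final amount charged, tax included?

LED flashlight €28.48: other taxable items → 5.5% → €1.5664
Greeting card €3.82: other taxable items → 5.5% → €0.2101
Bar stool €123.26: furniture → 9.75% → €12.01785
Jump rope €9.78: sports equipment → 3.75% → €0.36675
Used textbook €77.57: books and periodicals → 6.75% → €5.235975
Wall mirror €160.38: furniture → 9.75% → €15.63705
Cough syrup €7.03: over-the-counter medicine → 6% → €0.4218
Pair of dumbbells (15 lb) €34.52: sports equipment → 3.75% → €1.2945
Subtotal = €444.84; unrounded tax = €36.750425 → €36.75; total due = €481.59

€481.59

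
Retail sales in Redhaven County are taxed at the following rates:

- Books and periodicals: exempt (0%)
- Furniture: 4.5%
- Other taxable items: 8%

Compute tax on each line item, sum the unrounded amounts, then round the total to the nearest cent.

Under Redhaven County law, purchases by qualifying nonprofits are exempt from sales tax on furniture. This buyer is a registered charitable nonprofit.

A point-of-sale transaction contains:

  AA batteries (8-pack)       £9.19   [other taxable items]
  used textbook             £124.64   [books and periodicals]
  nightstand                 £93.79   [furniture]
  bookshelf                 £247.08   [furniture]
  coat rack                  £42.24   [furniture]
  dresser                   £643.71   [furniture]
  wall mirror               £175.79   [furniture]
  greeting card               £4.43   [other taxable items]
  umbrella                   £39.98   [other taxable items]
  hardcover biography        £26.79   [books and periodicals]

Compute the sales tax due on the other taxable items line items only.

£4.29

AA batteries (8-pack) £9.19: other taxable items → 8% → £0.7352
Greeting card £4.43: other taxable items → 8% → £0.3544
Umbrella £39.98: other taxable items → 8% → £3.1984
Tax on other taxable items: unrounded sum = £4.288 → £4.29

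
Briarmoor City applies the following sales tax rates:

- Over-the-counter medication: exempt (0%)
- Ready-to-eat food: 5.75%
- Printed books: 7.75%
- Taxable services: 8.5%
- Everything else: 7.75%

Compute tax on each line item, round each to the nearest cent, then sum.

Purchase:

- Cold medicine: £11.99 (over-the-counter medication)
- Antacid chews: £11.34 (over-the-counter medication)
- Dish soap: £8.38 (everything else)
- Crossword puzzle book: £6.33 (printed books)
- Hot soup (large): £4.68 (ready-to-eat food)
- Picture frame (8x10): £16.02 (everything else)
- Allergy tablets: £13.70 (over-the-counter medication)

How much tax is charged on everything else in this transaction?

Dish soap £8.38: everything else → 7.75% → £0.65
Picture frame (8x10) £16.02: everything else → 7.75% → £1.24
Tax on everything else = £0.65 + £1.24 = £1.89

£1.89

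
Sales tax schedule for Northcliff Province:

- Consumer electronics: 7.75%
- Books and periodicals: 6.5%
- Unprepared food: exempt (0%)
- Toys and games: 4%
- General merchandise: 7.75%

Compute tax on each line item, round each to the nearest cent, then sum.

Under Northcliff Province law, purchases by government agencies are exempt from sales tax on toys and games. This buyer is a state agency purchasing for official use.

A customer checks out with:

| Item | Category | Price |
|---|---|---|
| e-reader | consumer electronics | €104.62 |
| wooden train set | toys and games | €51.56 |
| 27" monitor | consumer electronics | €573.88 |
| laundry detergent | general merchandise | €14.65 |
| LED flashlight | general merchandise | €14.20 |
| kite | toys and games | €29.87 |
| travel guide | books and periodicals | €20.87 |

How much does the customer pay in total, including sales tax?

E-reader €104.62: consumer electronics → 7.75% → €8.11
Wooden train set €51.56: toys and games, buyer-exempt → 0% → €0.00
27" monitor €573.88: consumer electronics → 7.75% → €44.48
Laundry detergent €14.65: general merchandise → 7.75% → €1.14
LED flashlight €14.20: general merchandise → 7.75% → €1.10
Kite €29.87: toys and games, buyer-exempt → 0% → €0.00
Travel guide €20.87: books and periodicals → 6.5% → €1.36
Subtotal = €809.65; tax = €56.19; total due = €865.84

€865.84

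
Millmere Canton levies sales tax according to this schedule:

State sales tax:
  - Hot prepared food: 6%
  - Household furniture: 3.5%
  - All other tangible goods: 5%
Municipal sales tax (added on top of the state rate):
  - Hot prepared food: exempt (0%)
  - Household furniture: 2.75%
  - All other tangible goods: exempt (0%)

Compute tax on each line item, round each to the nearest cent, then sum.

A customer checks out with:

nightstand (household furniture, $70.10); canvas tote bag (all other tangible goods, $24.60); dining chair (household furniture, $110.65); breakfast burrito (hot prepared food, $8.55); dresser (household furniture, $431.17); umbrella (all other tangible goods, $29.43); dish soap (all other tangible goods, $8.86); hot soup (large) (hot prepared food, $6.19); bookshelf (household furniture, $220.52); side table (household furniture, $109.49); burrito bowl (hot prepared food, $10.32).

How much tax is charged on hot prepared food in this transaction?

Breakfast burrito $8.55: hot prepared food → 6% + 0% municipal = 6% → $0.51
Hot soup (large) $6.19: hot prepared food → 6% + 0% municipal = 6% → $0.37
Burrito bowl $10.32: hot prepared food → 6% + 0% municipal = 6% → $0.62
Tax on hot prepared food = $0.51 + $0.37 + $0.62 = $1.50

$1.50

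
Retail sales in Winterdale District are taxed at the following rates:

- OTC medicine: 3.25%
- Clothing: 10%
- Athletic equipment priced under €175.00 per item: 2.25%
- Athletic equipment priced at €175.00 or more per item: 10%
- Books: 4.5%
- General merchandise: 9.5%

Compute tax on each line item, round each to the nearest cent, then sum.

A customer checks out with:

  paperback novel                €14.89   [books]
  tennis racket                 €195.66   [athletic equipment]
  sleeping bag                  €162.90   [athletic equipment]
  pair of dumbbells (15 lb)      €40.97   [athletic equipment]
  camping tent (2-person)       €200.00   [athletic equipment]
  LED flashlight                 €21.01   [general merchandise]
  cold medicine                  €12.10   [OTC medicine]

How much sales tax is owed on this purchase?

€47.22

Paperback novel €14.89: books → 4.5% → €0.67
Tennis racket €195.66: athletic equipment, €175.00 or more → 10% → €19.57
Sleeping bag €162.90: athletic equipment, under €175.00 → 2.25% → €3.67
Pair of dumbbells (15 lb) €40.97: athletic equipment, under €175.00 → 2.25% → €0.92
Camping tent (2-person) €200.00: athletic equipment, €175.00 or more → 10% → €20.00
LED flashlight €21.01: general merchandise → 9.5% → €2.00
Cold medicine €12.10: OTC medicine → 3.25% → €0.39
Total tax = €0.67 + €19.57 + €3.67 + €0.92 + €20.00 + €2.00 + €0.39 = €47.22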